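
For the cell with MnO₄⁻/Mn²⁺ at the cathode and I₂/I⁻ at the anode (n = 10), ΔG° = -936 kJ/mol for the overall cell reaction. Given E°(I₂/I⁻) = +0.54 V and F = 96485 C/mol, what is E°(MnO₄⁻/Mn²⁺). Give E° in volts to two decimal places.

+1.51 V

E°cell = −ΔG°/(nF) = −(-936×10³)/((10)(96485)) = +0.970 V.
Since MnO₄⁻/Mn²⁺ is the cathode and I₂/I⁻ the anode, E°cell = E°(MnO₄⁻/Mn²⁺) − E°(I₂/I⁻).
So E°(MnO₄⁻/Mn²⁺) = E°cell + E°(I₂/I⁻) = +0.970 + (+0.54) = +1.51 V.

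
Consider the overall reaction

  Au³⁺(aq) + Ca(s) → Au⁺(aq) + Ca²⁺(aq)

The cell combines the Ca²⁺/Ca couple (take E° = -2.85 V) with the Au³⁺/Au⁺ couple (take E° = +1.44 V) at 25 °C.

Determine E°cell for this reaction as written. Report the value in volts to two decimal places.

+4.29 V

The Au³⁺/Au⁺ couple has the higher reduction potential, so it is the cathode; Ca²⁺/Ca is oxidised at the anode.
E°cell = E°(cathode) − E°(anode) = (+1.44) − (-2.85) = +4.29 V.
Since E°cell > 0, the reaction is spontaneous under standard conditions.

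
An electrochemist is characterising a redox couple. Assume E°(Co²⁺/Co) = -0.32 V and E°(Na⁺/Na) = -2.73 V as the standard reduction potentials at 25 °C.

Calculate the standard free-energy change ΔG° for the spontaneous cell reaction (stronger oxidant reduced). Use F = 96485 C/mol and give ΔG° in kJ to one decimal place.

Co²⁺/Co (E° = -0.32 V) is the cathode; Na⁺/Na (E° = -2.73 V) is the anode, so E°cell = +2.41 V.
Balancing electrons gives n = 2 (lcm of 2 and 1).
ΔG° = −nFE° = −(2)(96485)(+2.41) = -465,058 J = -465.1 kJ.

-465.1 kJ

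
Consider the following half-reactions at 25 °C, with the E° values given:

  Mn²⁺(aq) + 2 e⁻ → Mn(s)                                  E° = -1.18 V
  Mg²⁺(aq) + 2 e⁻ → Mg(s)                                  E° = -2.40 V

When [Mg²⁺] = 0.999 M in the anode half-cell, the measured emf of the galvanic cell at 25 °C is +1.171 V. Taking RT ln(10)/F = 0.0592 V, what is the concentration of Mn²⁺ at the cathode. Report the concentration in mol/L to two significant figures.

0.022 M

Mn²⁺/Mn is the cathode, Mg²⁺/Mg the anode: E°cell = +1.22 V, n = 2.
Overall reaction: Mn²⁺(aq) + Mg(s) → Mn(s) + Mg²⁺(aq); Q = [Mg²⁺]^1/[Mn²⁺]^1.
From E = E° − (0.0592/n) log Q: log Q = (E° − E)·n/0.0592 = (+1.22 − (+1.171))·2/0.0592 = 1.6554.
So 1·log[Mn²⁺] = 1·log(0.999) − log Q = -0.0004 − (1.6554) = -1.6558; [Mn²⁺] = 10^(-1.6558) ≈ 0.022 M.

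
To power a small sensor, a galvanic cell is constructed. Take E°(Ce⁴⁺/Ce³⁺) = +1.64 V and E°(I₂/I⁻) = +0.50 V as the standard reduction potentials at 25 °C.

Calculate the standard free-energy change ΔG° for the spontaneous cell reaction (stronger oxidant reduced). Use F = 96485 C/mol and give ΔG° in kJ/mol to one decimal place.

Ce⁴⁺/Ce³⁺ (E° = +1.64 V) is the cathode; I₂/I⁻ (E° = +0.50 V) is the anode, so E°cell = +1.14 V.
Balancing electrons gives n = 2 (lcm of 1 and 2).
ΔG° = −nFE° = −(2)(96485)(+1.14) = -219,986 J = -220.0 kJ/mol.

-220.0 kJ/mol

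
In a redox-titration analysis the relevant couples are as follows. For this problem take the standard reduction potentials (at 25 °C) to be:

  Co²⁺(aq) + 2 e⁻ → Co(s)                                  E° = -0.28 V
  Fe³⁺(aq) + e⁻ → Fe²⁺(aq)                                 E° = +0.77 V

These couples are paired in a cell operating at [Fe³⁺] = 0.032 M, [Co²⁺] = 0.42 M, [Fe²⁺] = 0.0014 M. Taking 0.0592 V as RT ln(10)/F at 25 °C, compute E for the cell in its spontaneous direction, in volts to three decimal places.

Fe³⁺/Fe²⁺ is the cathode (higher E°), Co²⁺/Co the anode: E°cell = +0.77 − (-0.28) = +1.05 V, n = 2.
Overall: 2 Fe³⁺(aq) + Co(s) → 2 Fe²⁺(aq) + Co²⁺(aq)
Q = [Fe²⁺]^2·[Co²⁺] / ([Fe³⁺]^2); log Q = -3.095.
E = E° − (0.0592/n) log Q = +1.05 − (0.0592/2)(-3.095) = +1.142 V.

+1.142 V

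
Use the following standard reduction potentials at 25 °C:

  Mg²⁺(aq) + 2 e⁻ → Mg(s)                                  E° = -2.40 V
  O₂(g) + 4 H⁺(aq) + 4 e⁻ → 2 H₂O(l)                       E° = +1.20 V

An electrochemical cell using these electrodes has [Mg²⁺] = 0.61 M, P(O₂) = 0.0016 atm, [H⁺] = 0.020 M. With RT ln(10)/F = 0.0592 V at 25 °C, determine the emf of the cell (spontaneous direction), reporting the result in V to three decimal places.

O₂/H₂O is the cathode (higher E°), Mg²⁺/Mg the anode: E°cell = +1.20 − (-2.40) = +3.60 V, n = 4.
Overall: O₂(g) + 4 H⁺(aq) + 2 Mg(s) → 2 H₂O(l) + 2 Mg²⁺(aq)
Q = [Mg²⁺]^2 / (P(O₂)·[H⁺]^4); log Q = 9.162.
E = E° − (0.0592/n) log Q = +3.60 − (0.0592/4)(9.162) = +3.464 V.

+3.464 V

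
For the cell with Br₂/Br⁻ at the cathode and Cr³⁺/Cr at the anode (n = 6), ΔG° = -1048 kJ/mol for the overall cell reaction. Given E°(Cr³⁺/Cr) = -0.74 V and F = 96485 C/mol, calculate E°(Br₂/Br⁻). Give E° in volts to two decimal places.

E°cell = −ΔG°/(nF) = −(-1048×10³)/((6)(96485)) = +1.810 V.
Since Br₂/Br⁻ is the cathode and Cr³⁺/Cr the anode, E°cell = E°(Br₂/Br⁻) − E°(Cr³⁺/Cr).
So E°(Br₂/Br⁻) = E°cell + E°(Cr³⁺/Cr) = +1.810 + (-0.74) = +1.07 V.

+1.07 V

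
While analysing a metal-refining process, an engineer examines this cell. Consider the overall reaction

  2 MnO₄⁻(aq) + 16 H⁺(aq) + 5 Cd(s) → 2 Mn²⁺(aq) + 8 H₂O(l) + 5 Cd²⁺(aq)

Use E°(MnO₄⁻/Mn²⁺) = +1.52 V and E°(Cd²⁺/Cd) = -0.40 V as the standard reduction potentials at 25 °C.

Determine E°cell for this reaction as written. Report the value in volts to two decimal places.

+1.92 V

The MnO₄⁻/Mn²⁺ couple has the higher reduction potential, so it is the cathode; Cd²⁺/Cd is oxidised at the anode.
E°cell = E°(cathode) − E°(anode) = (+1.52) − (-0.40) = +1.92 V.
Since E°cell > 0, the reaction is spontaneous under standard conditions.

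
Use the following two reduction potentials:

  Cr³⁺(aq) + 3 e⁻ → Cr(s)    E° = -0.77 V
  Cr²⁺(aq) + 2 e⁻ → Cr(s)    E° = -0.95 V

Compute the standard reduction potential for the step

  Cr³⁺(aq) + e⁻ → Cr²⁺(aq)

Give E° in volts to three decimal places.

-0.410 V

Sequential free energies add, so n₃E°₃ = n₁E°₁ + n₂E°₂.
With n₃ = 3, and the known step contributing 2×(-0.95) V, the unknown satisfies 1·E° = 3×(-0.77) − 2×(-0.95) = -0.410.
E° = -0.410 / 1 = -0.410 V.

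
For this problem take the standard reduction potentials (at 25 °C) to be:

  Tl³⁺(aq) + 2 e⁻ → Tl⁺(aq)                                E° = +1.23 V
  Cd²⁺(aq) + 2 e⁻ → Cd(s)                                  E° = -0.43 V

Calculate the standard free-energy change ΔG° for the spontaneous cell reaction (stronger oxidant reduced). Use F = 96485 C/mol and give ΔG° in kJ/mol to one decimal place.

Tl³⁺/Tl⁺ (E° = +1.23 V) is the cathode; Cd²⁺/Cd (E° = -0.43 V) is the anode, so E°cell = +1.66 V.
Balancing electrons gives n = 2 (lcm of 2 and 2).
ΔG° = −nFE° = −(2)(96485)(+1.66) = -320,330 J = -320.3 kJ/mol.

-320.3 kJ/mol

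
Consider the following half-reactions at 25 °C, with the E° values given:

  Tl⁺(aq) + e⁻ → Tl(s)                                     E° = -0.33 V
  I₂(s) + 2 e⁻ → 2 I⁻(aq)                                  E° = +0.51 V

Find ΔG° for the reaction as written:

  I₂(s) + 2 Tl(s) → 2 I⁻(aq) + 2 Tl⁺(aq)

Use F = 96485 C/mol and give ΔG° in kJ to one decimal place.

-162.1 kJ

As written, I₂/I⁻ is reduced (cathode) and Tl⁺/Tl is oxidised (anode), so E°cell = (+0.51) − (-0.33) = +0.84 V.
Balancing electrons gives n = 2.
ΔG° = −nFE° = −(2)(96485)(+0.84) = -162,095 J = -162.1 kJ.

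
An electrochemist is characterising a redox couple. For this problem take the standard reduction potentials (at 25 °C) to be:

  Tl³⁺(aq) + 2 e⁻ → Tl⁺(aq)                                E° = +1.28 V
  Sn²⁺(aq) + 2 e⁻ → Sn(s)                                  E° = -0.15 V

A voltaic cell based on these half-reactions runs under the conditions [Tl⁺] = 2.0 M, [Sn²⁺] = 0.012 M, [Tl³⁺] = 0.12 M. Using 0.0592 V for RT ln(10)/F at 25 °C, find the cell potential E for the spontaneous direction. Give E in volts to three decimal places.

Tl³⁺/Tl⁺ is the cathode (higher E°), Sn²⁺/Sn the anode: E°cell = +1.28 − (-0.15) = +1.43 V, n = 2.
Overall: Tl³⁺(aq) + Sn(s) → Tl⁺(aq) + Sn²⁺(aq)
Q = [Tl⁺]·[Sn²⁺] / ([Tl³⁺]); log Q = -0.699.
E = E° − (0.0592/n) log Q = +1.43 − (0.0592/2)(-0.699) = +1.451 V.

+1.451 V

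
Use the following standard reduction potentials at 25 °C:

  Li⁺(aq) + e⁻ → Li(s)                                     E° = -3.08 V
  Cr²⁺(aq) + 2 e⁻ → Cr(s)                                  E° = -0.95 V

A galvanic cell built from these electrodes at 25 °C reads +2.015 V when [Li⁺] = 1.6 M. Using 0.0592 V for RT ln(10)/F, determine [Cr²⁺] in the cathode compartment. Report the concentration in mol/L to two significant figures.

0.00033 M

Cr²⁺/Cr is the cathode, Li⁺/Li the anode: E°cell = +2.13 V, n = 2.
Overall reaction: Cr²⁺(aq) + 2 Li(s) → Cr(s) + 2 Li⁺(aq); Q = [Li⁺]^2/[Cr²⁺]^1.
From E = E° − (0.0592/n) log Q: log Q = (E° − E)·n/0.0592 = (+2.13 − (+2.015))·2/0.0592 = 3.8851.
So 1·log[Cr²⁺] = 2·log(1.6) − log Q = 0.4082 − (3.8851) = -3.4769; [Cr²⁺] = 10^(-3.4769) ≈ 0.00033 M.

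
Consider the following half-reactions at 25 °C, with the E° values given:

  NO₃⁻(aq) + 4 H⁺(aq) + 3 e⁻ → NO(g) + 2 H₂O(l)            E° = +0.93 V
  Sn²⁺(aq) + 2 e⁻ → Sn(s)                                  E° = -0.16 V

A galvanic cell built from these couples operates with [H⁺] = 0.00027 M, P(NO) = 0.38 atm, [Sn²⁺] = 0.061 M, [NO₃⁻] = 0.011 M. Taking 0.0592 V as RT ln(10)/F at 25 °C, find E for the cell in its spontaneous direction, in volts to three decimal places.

NO₃⁻/NO is the cathode (higher E°), Sn²⁺/Sn the anode: E°cell = +0.93 − (-0.16) = +1.09 V, n = 6.
Overall: 2 NO₃⁻(aq) + 8 H⁺(aq) + 3 Sn(s) → 2 NO(g) + 4 H₂O(l) + 3 Sn²⁺(aq)
Q = P(NO)^2·[Sn²⁺]^3 / ([NO₃⁻]^2·[H⁺]^8); log Q = 27.982.
E = E° − (0.0592/n) log Q = +1.09 − (0.0592/6)(27.982) = +0.814 V.

+0.814 V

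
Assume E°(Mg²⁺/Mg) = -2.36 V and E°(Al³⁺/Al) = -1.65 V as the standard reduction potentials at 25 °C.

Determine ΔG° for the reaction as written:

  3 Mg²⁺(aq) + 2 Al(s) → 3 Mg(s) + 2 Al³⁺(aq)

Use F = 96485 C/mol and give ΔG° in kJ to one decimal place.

As written, Mg²⁺/Mg is reduced (cathode) and Al³⁺/Al is oxidised (anode), so E°cell = (-2.36) − (-1.65) = -0.71 V.
Balancing electrons gives n = 6.
ΔG° = −nFE° = −(6)(96485)(-0.71) = 411,026 J = +411.0 kJ.

+411.0 kJ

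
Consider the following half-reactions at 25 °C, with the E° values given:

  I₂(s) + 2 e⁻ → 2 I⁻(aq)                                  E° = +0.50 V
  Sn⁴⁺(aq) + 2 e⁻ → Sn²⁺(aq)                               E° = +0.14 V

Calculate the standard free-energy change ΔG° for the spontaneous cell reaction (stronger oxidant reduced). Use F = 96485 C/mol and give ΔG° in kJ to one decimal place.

I₂/I⁻ (E° = +0.50 V) is the cathode; Sn⁴⁺/Sn²⁺ (E° = +0.14 V) is the anode, so E°cell = +0.36 V.
Balancing electrons gives n = 2 (lcm of 2 and 2).
ΔG° = −nFE° = −(2)(96485)(+0.36) = -69,469 J = -69.5 kJ.

-69.5 kJ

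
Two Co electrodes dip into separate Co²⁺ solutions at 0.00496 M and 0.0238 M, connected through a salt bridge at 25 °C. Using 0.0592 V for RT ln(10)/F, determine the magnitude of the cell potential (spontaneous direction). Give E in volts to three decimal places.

+0.020 V

For a concentration cell E°cell = 0. The 0.0238 M side is the cathode (reduction is favoured where [Co²⁺] is higher).
With n = 2, E = −(0.0592/2) log([Co²⁺]ₐₙ/[Co²⁺]꜀ₐₜ) = −(0.0592/2) log(0.00496/0.0238) = −(0.0592/2)(-0.681) = +0.020 V.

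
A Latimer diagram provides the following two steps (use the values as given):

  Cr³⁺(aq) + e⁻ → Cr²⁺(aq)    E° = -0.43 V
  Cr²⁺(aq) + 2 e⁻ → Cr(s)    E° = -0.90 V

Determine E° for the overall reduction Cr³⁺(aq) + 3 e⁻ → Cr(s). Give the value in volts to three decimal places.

-0.743 V

Standard free energies of sequential steps add: ΔG°₃ = ΔG°₁ + ΔG°₂, so n₃E°₃ = n₁E°₁ + n₂E°₂.
E°₃ = (1×-0.43 + 2×-0.90) / 3 = (-2.230) / 3 = -0.743 V.
E° values themselves are not directly additive — weighting by electron count is essential.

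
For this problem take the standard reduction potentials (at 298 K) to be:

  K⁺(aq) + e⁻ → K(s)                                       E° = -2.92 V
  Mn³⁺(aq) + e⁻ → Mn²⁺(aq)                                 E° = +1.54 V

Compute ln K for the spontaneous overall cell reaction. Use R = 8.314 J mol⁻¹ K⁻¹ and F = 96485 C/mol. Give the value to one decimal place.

173.7

Cathode: Mn³⁺/Mn²⁺; anode: K⁺/K. E°cell = (+1.54) − (-2.92) = +4.46 V, with n = 1.
ΔG° = −nFE° = −RT ln K, so ln K = nFE°/(RT) = (1)(96485)(+4.46) / ((8.314)(298)) = 173.687.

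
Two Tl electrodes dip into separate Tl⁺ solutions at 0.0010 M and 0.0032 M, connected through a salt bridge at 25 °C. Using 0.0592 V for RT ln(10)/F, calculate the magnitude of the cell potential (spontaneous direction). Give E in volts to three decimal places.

+0.030 V

For a concentration cell E°cell = 0. The 0.0032 M side is the cathode (reduction is favoured where [Tl⁺] is higher).
With n = 1, E = −(0.0592/1) log([Tl⁺]ₐₙ/[Tl⁺]꜀ₐₜ) = −(0.0592/1) log(0.001/0.0032) = −(0.0592/1)(-0.505) = +0.030 V.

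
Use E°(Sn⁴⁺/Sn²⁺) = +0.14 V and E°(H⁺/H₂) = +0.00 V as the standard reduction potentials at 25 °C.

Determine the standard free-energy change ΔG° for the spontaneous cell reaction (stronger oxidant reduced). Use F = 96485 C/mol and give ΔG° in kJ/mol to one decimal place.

-27.0 kJ/mol

Sn⁴⁺/Sn²⁺ (E° = +0.14 V) is the cathode; H⁺/H₂ (E° = +0.00 V) is the anode, so E°cell = +0.14 V.
Balancing electrons gives n = 2 (lcm of 2 and 2).
ΔG° = −nFE° = −(2)(96485)(+0.14) = -27,016 J = -27.0 kJ/mol.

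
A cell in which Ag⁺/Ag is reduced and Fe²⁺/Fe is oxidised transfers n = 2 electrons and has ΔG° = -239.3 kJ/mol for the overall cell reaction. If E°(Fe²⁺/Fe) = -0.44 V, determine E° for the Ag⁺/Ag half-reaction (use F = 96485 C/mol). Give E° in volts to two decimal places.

+0.80 V

E°cell = −ΔG°/(nF) = −(-239.3×10³)/((2)(96485)) = +1.240 V.
Since Ag⁺/Ag is the cathode and Fe²⁺/Fe the anode, E°cell = E°(Ag⁺/Ag) − E°(Fe²⁺/Fe).
So E°(Ag⁺/Ag) = E°cell + E°(Fe²⁺/Fe) = +1.240 + (-0.44) = +0.80 V.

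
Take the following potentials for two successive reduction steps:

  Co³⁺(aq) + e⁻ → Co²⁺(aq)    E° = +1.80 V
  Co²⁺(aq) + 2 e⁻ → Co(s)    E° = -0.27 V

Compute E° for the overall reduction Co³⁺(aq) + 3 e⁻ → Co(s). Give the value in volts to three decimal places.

Since ΔG° = −nFE° is additive over sequential reductions, n₃E°₃ = n₁E°₁ + n₂E°₂.
E°₃ = (1×+1.80 + 2×-0.27) / 3 = (+1.260) / 3 = +0.420 V.

+0.420 V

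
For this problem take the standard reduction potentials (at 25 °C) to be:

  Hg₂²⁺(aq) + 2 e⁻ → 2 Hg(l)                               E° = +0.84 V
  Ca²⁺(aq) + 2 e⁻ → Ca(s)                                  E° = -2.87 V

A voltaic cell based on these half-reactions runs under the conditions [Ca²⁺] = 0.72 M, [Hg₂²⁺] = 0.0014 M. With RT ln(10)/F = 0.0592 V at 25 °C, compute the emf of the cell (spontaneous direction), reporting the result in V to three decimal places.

+3.630 V

Hg₂²⁺/Hg is the cathode (higher E°), Ca²⁺/Ca the anode: E°cell = +0.84 − (-2.87) = +3.71 V, n = 2.
Overall: Hg₂²⁺(aq) + Ca(s) → 2 Hg(l) + Ca²⁺(aq)
Q = [Ca²⁺] / ([Hg₂²⁺]); log Q = 2.711.
E = E° − (0.0592/n) log Q = +3.71 − (0.0592/2)(2.711) = +3.630 V.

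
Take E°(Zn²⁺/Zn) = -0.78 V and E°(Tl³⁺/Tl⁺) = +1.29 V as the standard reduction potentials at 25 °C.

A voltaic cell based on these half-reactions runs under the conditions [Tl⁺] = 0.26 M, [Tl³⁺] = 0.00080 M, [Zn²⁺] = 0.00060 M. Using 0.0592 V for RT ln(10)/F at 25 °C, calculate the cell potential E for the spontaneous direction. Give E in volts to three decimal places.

+2.091 V

Tl³⁺/Tl⁺ is the cathode (higher E°), Zn²⁺/Zn the anode: E°cell = +1.29 − (-0.78) = +2.07 V, n = 2.
Overall: Tl³⁺(aq) + Zn(s) → Tl⁺(aq) + Zn²⁺(aq)
Q = [Tl⁺]·[Zn²⁺] / ([Tl³⁺]); log Q = -0.710.
E = E° − (0.0592/n) log Q = +2.07 − (0.0592/2)(-0.710) = +2.091 V.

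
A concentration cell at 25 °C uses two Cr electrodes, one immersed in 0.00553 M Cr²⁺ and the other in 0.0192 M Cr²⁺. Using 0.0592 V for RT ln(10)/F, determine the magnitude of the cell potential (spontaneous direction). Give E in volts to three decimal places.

+0.016 V

For a concentration cell E°cell = 0. The 0.0192 M side is the cathode (reduction is favoured where [Cr²⁺] is higher).
With n = 2, E = −(0.0592/2) log([Cr²⁺]ₐₙ/[Cr²⁺]꜀ₐₜ) = −(0.0592/2) log(0.00553/0.0192) = −(0.0592/2)(-0.541) = +0.016 V.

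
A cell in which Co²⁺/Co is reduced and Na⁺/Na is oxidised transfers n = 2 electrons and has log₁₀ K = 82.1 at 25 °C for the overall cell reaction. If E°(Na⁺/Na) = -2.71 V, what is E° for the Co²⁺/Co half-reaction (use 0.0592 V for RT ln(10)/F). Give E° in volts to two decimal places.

-0.28 V

E°cell = (0.0592/n)·log K = (0.0592/2)(82.1) = +2.430 V.
Since Co²⁺/Co is the cathode and Na⁺/Na the anode, E°cell = E°(Co²⁺/Co) − E°(Na⁺/Na).
So E°(Co²⁺/Co) = E°cell + E°(Na⁺/Na) = +2.430 + (-2.71) = -0.28 V.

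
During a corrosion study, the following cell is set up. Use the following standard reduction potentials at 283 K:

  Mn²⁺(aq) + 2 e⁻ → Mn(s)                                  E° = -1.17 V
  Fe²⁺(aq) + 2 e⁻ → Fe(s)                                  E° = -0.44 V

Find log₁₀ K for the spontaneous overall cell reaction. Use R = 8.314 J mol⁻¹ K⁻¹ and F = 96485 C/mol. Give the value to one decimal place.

Cathode: Fe²⁺/Fe; anode: Mn²⁺/Mn. E°cell = (-0.44) − (-1.17) = +0.73 V, with n = 2.
ΔG° = −nFE° = −RT ln K, so ln K = nFE°/(RT) = (2)(96485)(+0.73) / ((8.314)(283)) = 59.871.
log₁₀ K = 59.871 / ln 10 = 26.0.

26.0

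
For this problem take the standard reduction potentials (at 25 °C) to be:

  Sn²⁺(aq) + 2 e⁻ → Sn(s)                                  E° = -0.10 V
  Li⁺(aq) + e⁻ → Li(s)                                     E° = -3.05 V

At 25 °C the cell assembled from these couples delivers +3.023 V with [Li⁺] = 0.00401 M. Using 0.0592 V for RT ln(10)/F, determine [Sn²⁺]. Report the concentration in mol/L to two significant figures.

Sn²⁺/Sn is the cathode, Li⁺/Li the anode: E°cell = +2.95 V, n = 2.
Overall reaction: Sn²⁺(aq) + 2 Li(s) → Sn(s) + 2 Li⁺(aq); Q = [Li⁺]^2/[Sn²⁺]^1.
From E = E° − (0.0592/n) log Q: log Q = (E° − E)·n/0.0592 = (+2.95 − (+3.023))·2/0.0592 = -2.4662.
So 1·log[Sn²⁺] = 2·log(0.00401) − log Q = -4.7937 − (-2.4662) = -2.3275; [Sn²⁺] = 10^(-2.3275) ≈ 0.0047 M.

0.0047 M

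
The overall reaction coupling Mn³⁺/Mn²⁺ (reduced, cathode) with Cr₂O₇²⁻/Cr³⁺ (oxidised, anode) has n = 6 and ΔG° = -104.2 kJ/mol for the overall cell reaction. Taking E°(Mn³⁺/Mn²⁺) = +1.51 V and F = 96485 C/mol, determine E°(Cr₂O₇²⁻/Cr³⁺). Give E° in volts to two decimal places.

E°cell = −ΔG°/(nF) = −(-104.2×10³)/((6)(96485)) = +0.180 V.
Since Mn³⁺/Mn²⁺ is the cathode and Cr₂O₇²⁻/Cr³⁺ the anode, E°cell = E°(Mn³⁺/Mn²⁺) − E°(Cr₂O₇²⁻/Cr³⁺).
So E°(Cr₂O₇²⁻/Cr³⁺) = E°(Mn³⁺/Mn²⁺) − E°cell = (+1.51) − (+0.180) = +1.33 V.

+1.33 V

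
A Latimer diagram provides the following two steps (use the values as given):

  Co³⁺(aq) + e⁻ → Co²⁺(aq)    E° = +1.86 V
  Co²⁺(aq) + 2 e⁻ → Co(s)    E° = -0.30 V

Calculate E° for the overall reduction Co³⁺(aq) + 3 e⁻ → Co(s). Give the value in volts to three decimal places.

Adding the free-energy changes (−nFE°) of the two steps gives −n₃FE°₃ = −n₁FE°₁ − n₂FE°₂.
E°₃ = (1×+1.86 + 2×-0.30) / 3 = (+1.260) / 3 = +0.420 V.

+0.420 V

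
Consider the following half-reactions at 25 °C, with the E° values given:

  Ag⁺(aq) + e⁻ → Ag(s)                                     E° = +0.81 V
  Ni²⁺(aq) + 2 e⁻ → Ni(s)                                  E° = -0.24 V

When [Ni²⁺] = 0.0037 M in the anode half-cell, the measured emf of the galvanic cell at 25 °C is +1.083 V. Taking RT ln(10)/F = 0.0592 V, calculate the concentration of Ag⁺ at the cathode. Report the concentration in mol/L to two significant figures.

Ag⁺/Ag is the cathode, Ni²⁺/Ni the anode: E°cell = +1.05 V, n = 2.
Overall reaction: 2 Ag⁺(aq) + Ni(s) → 2 Ag(s) + Ni²⁺(aq); Q = [Ni²⁺]^1/[Ag⁺]^2.
From E = E° − (0.0592/n) log Q: log Q = (E° − E)·n/0.0592 = (+1.05 − (+1.083))·2/0.0592 = -1.1149.
So 2·log[Ag⁺] = 1·log(0.0037) − log Q = -2.4318 − (-1.1149) = -1.3169; log[Ag⁺] = -1.3169 / 2 = -0.6584; [Ag⁺] = 10^(-0.6584) ≈ 0.22 M.

0.22 M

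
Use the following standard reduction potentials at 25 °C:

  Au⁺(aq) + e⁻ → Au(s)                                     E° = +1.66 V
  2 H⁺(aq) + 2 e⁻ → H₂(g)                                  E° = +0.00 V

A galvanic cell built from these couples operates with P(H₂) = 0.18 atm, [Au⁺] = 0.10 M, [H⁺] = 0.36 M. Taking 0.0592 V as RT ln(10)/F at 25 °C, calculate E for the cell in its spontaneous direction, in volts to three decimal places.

+1.605 V

Au⁺/Au is the cathode (higher E°), H⁺/H₂ the anode: E°cell = +1.66 − (+0.00) = +1.66 V, n = 2.
Overall: 2 Au⁺(aq) + H₂(g) → 2 Au(s) + 2 H⁺(aq)
Q = [H⁺]^2 / ([Au⁺]^2·P(H₂)); log Q = 1.857.
E = E° − (0.0592/n) log Q = +1.66 − (0.0592/2)(1.857) = +1.605 V.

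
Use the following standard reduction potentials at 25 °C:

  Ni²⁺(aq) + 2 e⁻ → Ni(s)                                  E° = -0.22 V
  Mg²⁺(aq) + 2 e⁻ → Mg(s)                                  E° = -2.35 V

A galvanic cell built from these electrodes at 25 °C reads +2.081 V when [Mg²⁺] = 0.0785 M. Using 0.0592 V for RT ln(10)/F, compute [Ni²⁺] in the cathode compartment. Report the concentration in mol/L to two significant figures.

Ni²⁺/Ni is the cathode, Mg²⁺/Mg the anode: E°cell = +2.13 V, n = 2.
Overall reaction: Ni²⁺(aq) + Mg(s) → Ni(s) + Mg²⁺(aq); Q = [Mg²⁺]^1/[Ni²⁺]^1.
From E = E° − (0.0592/n) log Q: log Q = (E° − E)·n/0.0592 = (+2.13 − (+2.081))·2/0.0592 = 1.6554.
So 1·log[Ni²⁺] = 1·log(0.0785) − log Q = -1.1051 − (1.6554) = -2.7605; [Ni²⁺] = 10^(-2.7605) ≈ 0.0017 M.

0.0017 M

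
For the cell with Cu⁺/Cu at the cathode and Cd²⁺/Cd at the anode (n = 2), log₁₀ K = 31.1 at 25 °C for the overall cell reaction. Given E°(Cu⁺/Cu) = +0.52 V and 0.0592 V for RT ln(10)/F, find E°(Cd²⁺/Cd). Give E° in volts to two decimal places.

E°cell = (0.0592/n)·log K = (0.0592/2)(31.1) = +0.921 V.
Since Cu⁺/Cu is the cathode and Cd²⁺/Cd the anode, E°cell = E°(Cu⁺/Cu) − E°(Cd²⁺/Cd).
So E°(Cd²⁺/Cd) = E°(Cu⁺/Cu) − E°cell = (+0.52) − (+0.921) = -0.40 V.

-0.40 V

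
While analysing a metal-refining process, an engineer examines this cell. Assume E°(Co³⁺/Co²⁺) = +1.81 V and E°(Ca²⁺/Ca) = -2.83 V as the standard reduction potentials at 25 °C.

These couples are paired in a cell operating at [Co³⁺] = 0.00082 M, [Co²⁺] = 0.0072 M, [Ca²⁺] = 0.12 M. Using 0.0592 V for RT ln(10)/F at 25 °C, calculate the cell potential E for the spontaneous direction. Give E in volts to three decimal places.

Co³⁺/Co²⁺ is the cathode (higher E°), Ca²⁺/Ca the anode: E°cell = +1.81 − (-2.83) = +4.64 V, n = 2.
Overall: 2 Co³⁺(aq) + Ca(s) → 2 Co²⁺(aq) + Ca²⁺(aq)
Q = [Co²⁺]^2·[Ca²⁺] / ([Co³⁺]^2); log Q = 0.966.
E = E° − (0.0592/n) log Q = +4.64 − (0.0592/2)(0.966) = +4.611 V.

+4.611 V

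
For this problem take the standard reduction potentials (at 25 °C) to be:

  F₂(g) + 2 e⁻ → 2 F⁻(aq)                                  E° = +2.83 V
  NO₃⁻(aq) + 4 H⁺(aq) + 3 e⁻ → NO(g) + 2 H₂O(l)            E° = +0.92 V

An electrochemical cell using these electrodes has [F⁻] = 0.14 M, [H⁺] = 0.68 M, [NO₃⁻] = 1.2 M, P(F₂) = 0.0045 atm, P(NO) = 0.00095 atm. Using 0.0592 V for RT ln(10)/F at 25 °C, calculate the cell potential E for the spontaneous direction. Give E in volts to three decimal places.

+1.843 V

F₂/F⁻ is the cathode (higher E°), NO₃⁻/NO the anode: E°cell = +2.83 − (+0.92) = +1.91 V, n = 6.
Overall: 3 F₂(g) + 2 NO(g) + 4 H₂O(l) → 6 F⁻(aq) + 2 NO₃⁻(aq) + 8 H⁺(aq)
Q = [F⁻]^6·[NO₃⁻]^2·[H⁺]^8 / (P(F₂)^3·P(NO)^2); log Q = 6.780.
E = E° − (0.0592/n) log Q = +1.91 − (0.0592/6)(6.780) = +1.843 V.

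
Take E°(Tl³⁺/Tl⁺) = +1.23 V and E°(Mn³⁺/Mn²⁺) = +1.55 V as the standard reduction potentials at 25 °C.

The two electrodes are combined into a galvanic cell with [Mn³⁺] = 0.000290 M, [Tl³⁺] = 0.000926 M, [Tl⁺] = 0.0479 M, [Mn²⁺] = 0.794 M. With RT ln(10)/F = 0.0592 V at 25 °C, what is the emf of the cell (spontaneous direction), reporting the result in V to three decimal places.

+0.167 V

Mn³⁺/Mn²⁺ is the cathode (higher E°), Tl³⁺/Tl⁺ the anode: E°cell = +1.55 − (+1.23) = +0.32 V, n = 2.
Overall: 2 Mn³⁺(aq) + Tl⁺(aq) → 2 Mn²⁺(aq) + Tl³⁺(aq)
Q = [Mn²⁺]^2·[Tl³⁺] / ([Mn³⁺]^2·[Tl⁺]); log Q = 5.161.
E = E° − (0.0592/n) log Q = +0.32 − (0.0592/2)(5.161) = +0.167 V.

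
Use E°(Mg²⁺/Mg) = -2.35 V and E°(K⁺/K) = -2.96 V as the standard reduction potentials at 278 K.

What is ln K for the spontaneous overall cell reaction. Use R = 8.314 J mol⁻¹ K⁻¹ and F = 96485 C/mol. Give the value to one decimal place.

50.9

Cathode: Mg²⁺/Mg; anode: K⁺/K. E°cell = (-2.35) − (-2.96) = +0.61 V, with n = 2.
ΔG° = −nFE° = −RT ln K, so ln K = nFE°/(RT) = (2)(96485)(+0.61) / ((8.314)(278)) = 50.929.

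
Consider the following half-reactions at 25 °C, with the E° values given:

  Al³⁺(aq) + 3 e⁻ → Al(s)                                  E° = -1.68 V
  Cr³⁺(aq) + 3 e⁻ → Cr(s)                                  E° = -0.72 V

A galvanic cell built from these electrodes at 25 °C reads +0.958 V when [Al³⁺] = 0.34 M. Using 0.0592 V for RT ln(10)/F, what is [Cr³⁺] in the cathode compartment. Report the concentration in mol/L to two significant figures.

Cr³⁺/Cr is the cathode, Al³⁺/Al the anode: E°cell = +0.96 V, n = 3.
Overall reaction: Cr³⁺(aq) + Al(s) → Cr(s) + Al³⁺(aq); Q = [Al³⁺]^1/[Cr³⁺]^1.
From E = E° − (0.0592/n) log Q: log Q = (E° − E)·n/0.0592 = (+0.96 − (+0.958))·3/0.0592 = 0.1014.
So 1·log[Cr³⁺] = 1·log(0.34) − log Q = -0.4685 − (0.1014) = -0.5699; [Cr³⁺] = 10^(-0.5699) ≈ 0.27 M.

0.27 M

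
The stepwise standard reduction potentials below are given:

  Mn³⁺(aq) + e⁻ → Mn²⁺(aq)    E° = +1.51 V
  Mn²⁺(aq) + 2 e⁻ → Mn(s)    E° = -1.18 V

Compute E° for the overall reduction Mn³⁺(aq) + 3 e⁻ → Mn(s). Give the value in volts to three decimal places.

Since ΔG° = −nFE° is additive over sequential reductions, n₃E°₃ = n₁E°₁ + n₂E°₂.
E°₃ = (1×+1.51 + 2×-1.18) / 3 = (-0.850) / 3 = -0.283 V.
E° values themselves are not directly additive — weighting by electron count is essential.

-0.283 V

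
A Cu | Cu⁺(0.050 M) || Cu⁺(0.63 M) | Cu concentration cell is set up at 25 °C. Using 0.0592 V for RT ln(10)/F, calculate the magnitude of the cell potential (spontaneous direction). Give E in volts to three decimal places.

+0.065 V

For a concentration cell E°cell = 0. The 0.63 M side is the cathode (reduction is favoured where [Cu⁺] is higher).
With n = 1, E = −(0.0592/1) log([Cu⁺]ₐₙ/[Cu⁺]꜀ₐₜ) = −(0.0592/1) log(0.05/0.63) = −(0.0592/1)(-1.100) = +0.065 V.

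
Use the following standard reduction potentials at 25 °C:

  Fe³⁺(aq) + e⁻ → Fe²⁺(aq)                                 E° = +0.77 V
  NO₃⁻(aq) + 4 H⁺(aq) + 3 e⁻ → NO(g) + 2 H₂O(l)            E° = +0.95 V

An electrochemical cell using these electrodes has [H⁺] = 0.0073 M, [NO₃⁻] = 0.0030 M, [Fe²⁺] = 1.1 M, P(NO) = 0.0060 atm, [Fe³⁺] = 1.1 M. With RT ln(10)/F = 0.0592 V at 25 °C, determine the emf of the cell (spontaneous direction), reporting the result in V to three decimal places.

+0.005 V

NO₃⁻/NO is the cathode (higher E°), Fe³⁺/Fe²⁺ the anode: E°cell = +0.95 − (+0.77) = +0.18 V, n = 3.
Overall: NO₃⁻(aq) + 4 H⁺(aq) + 3 Fe²⁺(aq) → NO(g) + 2 H₂O(l) + 3 Fe³⁺(aq)
Q = P(NO)·[Fe³⁺]^3 / ([NO₃⁻]·[H⁺]^4·[Fe²⁺]^3); log Q = 8.848.
E = E° − (0.0592/n) log Q = +0.18 − (0.0592/3)(8.848) = +0.005 V.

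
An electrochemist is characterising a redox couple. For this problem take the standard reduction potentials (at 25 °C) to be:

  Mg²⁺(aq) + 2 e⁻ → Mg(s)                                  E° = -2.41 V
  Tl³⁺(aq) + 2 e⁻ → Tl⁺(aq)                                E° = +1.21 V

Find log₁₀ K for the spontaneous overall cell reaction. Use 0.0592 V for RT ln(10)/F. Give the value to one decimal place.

Cathode: Tl³⁺/Tl⁺; anode: Mg²⁺/Mg. E°cell = +3.62 V, n = 2.
log K = nE°cell / 0.0592 = (2)(+3.62) / 0.0592 = 122.3.

122.3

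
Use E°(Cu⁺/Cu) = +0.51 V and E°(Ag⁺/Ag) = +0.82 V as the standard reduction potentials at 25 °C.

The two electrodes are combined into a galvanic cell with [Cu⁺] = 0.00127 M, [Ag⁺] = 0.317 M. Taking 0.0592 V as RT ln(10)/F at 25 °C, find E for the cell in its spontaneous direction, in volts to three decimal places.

+0.452 V

Ag⁺/Ag is the cathode (higher E°), Cu⁺/Cu the anode: E°cell = +0.82 − (+0.51) = +0.31 V, n = 1.
Overall: Ag⁺(aq) + Cu(s) → Ag(s) + Cu⁺(aq)
Q = [Cu⁺] / ([Ag⁺]); log Q = -2.397.
E = E° − (0.0592/n) log Q = +0.31 − (0.0592/1)(-2.397) = +0.452 V.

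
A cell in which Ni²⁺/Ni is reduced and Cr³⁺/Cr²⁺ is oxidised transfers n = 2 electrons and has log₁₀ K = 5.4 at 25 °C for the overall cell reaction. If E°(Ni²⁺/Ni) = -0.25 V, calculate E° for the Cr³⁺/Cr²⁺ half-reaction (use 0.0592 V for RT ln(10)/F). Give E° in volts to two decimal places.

-0.41 V

E°cell = (0.0592/n)·log K = (0.0592/2)(5.4) = +0.160 V.
Since Ni²⁺/Ni is the cathode and Cr³⁺/Cr²⁺ the anode, E°cell = E°(Ni²⁺/Ni) − E°(Cr³⁺/Cr²⁺).
So E°(Cr³⁺/Cr²⁺) = E°(Ni²⁺/Ni) − E°cell = (-0.25) − (+0.160) = -0.41 V.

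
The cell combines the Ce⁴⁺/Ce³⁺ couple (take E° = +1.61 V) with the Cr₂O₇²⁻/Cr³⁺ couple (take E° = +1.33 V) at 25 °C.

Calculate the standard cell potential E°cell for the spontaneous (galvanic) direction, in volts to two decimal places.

+0.28 V

The Ce⁴⁺/Ce³⁺ couple has the higher reduction potential, so it is the cathode; Cr₂O₇²⁻/Cr³⁺ is oxidised at the anode.
E°cell = E°(cathode) − E°(anode) = (+1.61) − (+1.33) = +0.28 V.
Since E°cell > 0, the reaction is spontaneous under standard conditions.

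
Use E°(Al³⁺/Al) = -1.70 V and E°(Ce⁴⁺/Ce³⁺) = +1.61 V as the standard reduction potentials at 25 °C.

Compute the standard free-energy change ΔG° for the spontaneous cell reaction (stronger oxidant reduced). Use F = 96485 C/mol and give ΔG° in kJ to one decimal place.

Ce⁴⁺/Ce³⁺ (E° = +1.61 V) is the cathode; Al³⁺/Al (E° = -1.70 V) is the anode, so E°cell = +3.31 V.
Balancing electrons gives n = 3 (lcm of 1 and 3).
ΔG° = −nFE° = −(3)(96485)(+3.31) = -958,096 J = -958.1 kJ.

-958.1 kJ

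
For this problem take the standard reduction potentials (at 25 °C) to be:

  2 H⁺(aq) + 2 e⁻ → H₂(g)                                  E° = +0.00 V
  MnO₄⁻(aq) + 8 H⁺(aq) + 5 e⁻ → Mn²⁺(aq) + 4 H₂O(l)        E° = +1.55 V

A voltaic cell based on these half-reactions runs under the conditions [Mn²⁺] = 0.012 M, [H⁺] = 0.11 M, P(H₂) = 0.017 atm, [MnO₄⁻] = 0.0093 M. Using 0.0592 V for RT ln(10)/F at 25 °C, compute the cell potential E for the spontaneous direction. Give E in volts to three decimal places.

+1.462 V

MnO₄⁻/Mn²⁺ is the cathode (higher E°), H⁺/H₂ the anode: E°cell = +1.55 − (+0.00) = +1.55 V, n = 10.
Overall: 2 MnO₄⁻(aq) + 6 H⁺(aq) + 5 H₂(g) → 2 Mn²⁺(aq) + 8 H₂O(l)
Q = [Mn²⁺]^2 / ([MnO₄⁻]^2·[H⁺]^6·P(H₂)^5); log Q = 14.821.
E = E° − (0.0592/n) log Q = +1.55 − (0.0592/10)(14.821) = +1.462 V.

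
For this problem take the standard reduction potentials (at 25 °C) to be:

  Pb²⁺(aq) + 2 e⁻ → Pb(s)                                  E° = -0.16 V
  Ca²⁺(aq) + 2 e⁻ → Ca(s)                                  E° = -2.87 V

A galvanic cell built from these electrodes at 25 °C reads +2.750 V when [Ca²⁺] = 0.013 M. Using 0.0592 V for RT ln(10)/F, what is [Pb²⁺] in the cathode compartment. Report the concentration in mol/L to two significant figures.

Pb²⁺/Pb is the cathode, Ca²⁺/Ca the anode: E°cell = +2.71 V, n = 2.
Overall reaction: Pb²⁺(aq) + Ca(s) → Pb(s) + Ca²⁺(aq); Q = [Ca²⁺]^1/[Pb²⁺]^1.
From E = E° − (0.0592/n) log Q: log Q = (E° − E)·n/0.0592 = (+2.71 − (+2.750))·2/0.0592 = -1.3514.
So 1·log[Pb²⁺] = 1·log(0.013) − log Q = -1.8861 − (-1.3514) = -0.5347; [Pb²⁺] = 10^(-0.5347) ≈ 0.29 M.

0.29 M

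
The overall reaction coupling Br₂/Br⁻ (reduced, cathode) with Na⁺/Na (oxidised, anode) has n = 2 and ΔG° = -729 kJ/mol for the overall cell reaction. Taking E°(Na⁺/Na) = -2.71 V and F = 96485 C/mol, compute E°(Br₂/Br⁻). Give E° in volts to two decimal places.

E°cell = −ΔG°/(nF) = −(-729×10³)/((2)(96485)) = +3.778 V.
Since Br₂/Br⁻ is the cathode and Na⁺/Na the anode, E°cell = E°(Br₂/Br⁻) − E°(Na⁺/Na).
So E°(Br₂/Br⁻) = E°cell + E°(Na⁺/Na) = +3.778 + (-2.71) = +1.07 V.

+1.07 V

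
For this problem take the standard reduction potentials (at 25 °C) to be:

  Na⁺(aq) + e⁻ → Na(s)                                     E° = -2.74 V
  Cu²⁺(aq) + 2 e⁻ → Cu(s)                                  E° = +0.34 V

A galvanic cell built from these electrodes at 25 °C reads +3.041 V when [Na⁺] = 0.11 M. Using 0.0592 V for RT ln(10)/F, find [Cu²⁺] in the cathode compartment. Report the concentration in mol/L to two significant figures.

0.00058 M

Cu²⁺/Cu is the cathode, Na⁺/Na the anode: E°cell = +3.08 V, n = 2.
Overall reaction: Cu²⁺(aq) + 2 Na(s) → Cu(s) + 2 Na⁺(aq); Q = [Na⁺]^2/[Cu²⁺]^1.
From E = E° − (0.0592/n) log Q: log Q = (E° − E)·n/0.0592 = (+3.08 − (+3.041))·2/0.0592 = 1.3176.
So 1·log[Cu²⁺] = 2·log(0.11) − log Q = -1.9172 − (1.3176) = -3.2348; [Cu²⁺] = 10^(-3.2348) ≈ 0.00058 M.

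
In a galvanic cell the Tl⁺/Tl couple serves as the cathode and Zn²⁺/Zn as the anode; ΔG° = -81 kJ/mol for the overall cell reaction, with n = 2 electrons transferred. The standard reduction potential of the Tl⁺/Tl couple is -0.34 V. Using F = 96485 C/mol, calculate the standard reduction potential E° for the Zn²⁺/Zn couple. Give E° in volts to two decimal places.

E°cell = −ΔG°/(nF) = −(-81×10³)/((2)(96485)) = +0.420 V.
Since Tl⁺/Tl is the cathode and Zn²⁺/Zn the anode, E°cell = E°(Tl⁺/Tl) − E°(Zn²⁺/Zn).
So E°(Zn²⁺/Zn) = E°(Tl⁺/Tl) − E°cell = (-0.34) − (+0.420) = -0.76 V.

-0.76 V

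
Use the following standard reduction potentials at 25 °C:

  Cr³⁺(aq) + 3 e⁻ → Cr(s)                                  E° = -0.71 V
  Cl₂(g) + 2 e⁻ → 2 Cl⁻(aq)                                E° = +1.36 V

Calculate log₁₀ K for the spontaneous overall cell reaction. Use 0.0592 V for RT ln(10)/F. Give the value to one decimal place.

209.8

Cathode: Cl₂/Cl⁻; anode: Cr³⁺/Cr. E°cell = +2.07 V, n = 6.
log K = nE°cell / 0.0592 = (6)(+2.07) / 0.0592 = 209.8.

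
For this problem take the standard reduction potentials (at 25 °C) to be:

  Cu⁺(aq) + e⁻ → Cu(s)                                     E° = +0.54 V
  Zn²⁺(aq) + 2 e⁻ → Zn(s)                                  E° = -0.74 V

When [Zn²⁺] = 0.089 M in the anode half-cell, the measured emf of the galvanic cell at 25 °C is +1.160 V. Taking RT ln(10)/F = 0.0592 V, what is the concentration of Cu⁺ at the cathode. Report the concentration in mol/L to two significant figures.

Cu⁺/Cu is the cathode, Zn²⁺/Zn the anode: E°cell = +1.28 V, n = 2.
Overall reaction: 2 Cu⁺(aq) + Zn(s) → 2 Cu(s) + Zn²⁺(aq); Q = [Zn²⁺]^1/[Cu⁺]^2.
From E = E° − (0.0592/n) log Q: log Q = (E° − E)·n/0.0592 = (+1.28 − (+1.160))·2/0.0592 = 4.0541.
So 2·log[Cu⁺] = 1·log(0.089) − log Q = -1.0506 − (4.0541) = -5.1047; log[Cu⁺] = -5.1047 / 2 = -2.5524; [Cu⁺] = 10^(-2.5524) ≈ 0.0028 M.

0.0028 M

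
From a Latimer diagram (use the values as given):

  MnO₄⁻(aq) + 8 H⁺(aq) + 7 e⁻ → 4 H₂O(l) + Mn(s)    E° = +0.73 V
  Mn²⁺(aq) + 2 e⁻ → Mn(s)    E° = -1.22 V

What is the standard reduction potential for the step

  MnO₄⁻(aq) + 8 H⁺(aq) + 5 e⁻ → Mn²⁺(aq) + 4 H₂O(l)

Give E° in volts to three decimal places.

+1.510 V

Sequential free energies add, so n₃E°₃ = n₁E°₁ + n₂E°₂.
With n₃ = 7, and the known step contributing 2×(-1.22) V, the unknown satisfies 5·E° = 7×(+0.73) − 2×(-1.22) = +7.550.
E° = +7.550 / 5 = +1.510 V.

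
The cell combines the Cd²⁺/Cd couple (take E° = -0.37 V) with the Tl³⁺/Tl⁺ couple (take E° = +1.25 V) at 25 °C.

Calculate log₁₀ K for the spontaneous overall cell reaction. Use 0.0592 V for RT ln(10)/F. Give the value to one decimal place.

Cathode: Tl³⁺/Tl⁺; anode: Cd²⁺/Cd. E°cell = +1.62 V, n = 2.
log K = nE°cell / 0.0592 = (2)(+1.62) / 0.0592 = 54.7.

54.7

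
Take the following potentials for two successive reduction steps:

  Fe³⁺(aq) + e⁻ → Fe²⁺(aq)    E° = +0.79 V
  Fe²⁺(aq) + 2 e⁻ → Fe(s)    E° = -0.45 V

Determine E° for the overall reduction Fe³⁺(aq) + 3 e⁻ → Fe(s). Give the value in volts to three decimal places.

-0.037 V

Adding the free-energy changes (−nFE°) of the two steps gives −n₃FE°₃ = −n₁FE°₁ − n₂FE°₂.
E°₃ = (1×+0.79 + 2×-0.45) / 3 = (-0.110) / 3 = -0.037 V.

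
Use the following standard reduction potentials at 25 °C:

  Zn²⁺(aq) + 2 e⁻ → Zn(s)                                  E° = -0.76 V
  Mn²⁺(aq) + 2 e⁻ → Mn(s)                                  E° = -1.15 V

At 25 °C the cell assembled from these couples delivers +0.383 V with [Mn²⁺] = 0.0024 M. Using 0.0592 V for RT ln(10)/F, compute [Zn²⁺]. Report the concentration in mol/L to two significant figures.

0.0014 M

Zn²⁺/Zn is the cathode, Mn²⁺/Mn the anode: E°cell = +0.39 V, n = 2.
Overall reaction: Zn²⁺(aq) + Mn(s) → Zn(s) + Mn²⁺(aq); Q = [Mn²⁺]^1/[Zn²⁺]^1.
From E = E° − (0.0592/n) log Q: log Q = (E° − E)·n/0.0592 = (+0.39 − (+0.383))·2/0.0592 = 0.2365.
So 1·log[Zn²⁺] = 1·log(0.0024) − log Q = -2.6198 − (0.2365) = -2.8563; [Zn²⁺] = 10^(-2.8563) ≈ 0.0014 M.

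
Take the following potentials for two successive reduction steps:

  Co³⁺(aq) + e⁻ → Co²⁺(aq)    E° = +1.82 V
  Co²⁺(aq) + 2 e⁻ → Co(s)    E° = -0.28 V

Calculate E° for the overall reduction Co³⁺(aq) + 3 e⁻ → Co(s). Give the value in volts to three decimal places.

Since ΔG° = −nFE° is additive over sequential reductions, n₃E°₃ = n₁E°₁ + n₂E°₂.
E°₃ = (1×+1.82 + 2×-0.28) / 3 = (+1.260) / 3 = +0.420 V.

+0.420 V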